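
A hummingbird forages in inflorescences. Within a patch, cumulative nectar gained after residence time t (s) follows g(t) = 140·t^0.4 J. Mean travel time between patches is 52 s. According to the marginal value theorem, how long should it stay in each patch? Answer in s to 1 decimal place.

34.7 s

Maximise g(t)/(T+t): set derivative to zero → g'(t)(T+t) = g(t).
g'(t) = 0.4·140·t^-0.6. Setting 0.4·140·t^-0.6 = 140·t^0.4/(52+t) gives 0.4(52+t) = t, so 0.60·t = 0.4×52.
t* = 0.4×52/0.60 = 34.67 s.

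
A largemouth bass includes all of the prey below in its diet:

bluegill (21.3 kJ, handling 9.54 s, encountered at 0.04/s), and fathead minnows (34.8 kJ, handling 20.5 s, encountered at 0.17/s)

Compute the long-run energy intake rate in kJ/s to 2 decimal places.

R = (0.04×21.3 + 0.17×34.8) / (1 + 0.04×9.54 + 0.17×20.5) = 6.768/4.867 = 1.391 kJ/s.

1.39 kJ/s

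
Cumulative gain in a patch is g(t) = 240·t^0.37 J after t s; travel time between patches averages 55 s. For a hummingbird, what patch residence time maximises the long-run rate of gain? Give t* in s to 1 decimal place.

32.3 s

By the marginal value theorem, leave when the instantaneous gain rate g'(t) equals the habitat-wide average g(t)/(T + t).
g'(t) = 0.37·240·t^-0.63. Setting 0.37·240·t^-0.63 = 240·t^0.37/(55+t) gives 0.37(55+t) = t, so 0.63·t = 0.37×55.
t* = 0.37×55/0.63 = 32.3 s.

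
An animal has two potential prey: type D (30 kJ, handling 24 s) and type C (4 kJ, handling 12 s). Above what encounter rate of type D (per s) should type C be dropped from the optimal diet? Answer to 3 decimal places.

At the threshold, the rate on type D alone equals the profitability of type C: λ·30/(1 + λ·24) = 4/12 = 0.3333.
Rearranging, λ(30 − 0.3333×24) = 0.3333, so λ = 0.3333/22 = 0.01515 per s.

0.015 per s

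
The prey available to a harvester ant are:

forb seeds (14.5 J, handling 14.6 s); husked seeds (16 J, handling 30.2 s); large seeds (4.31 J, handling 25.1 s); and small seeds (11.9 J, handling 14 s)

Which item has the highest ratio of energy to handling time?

forb seeds

In descending order of E/h:
forb seeds: 14.5/14.6 = 0.993 J/s
small seeds: 11.9/14 = 0.85 J/s
husked seeds: 16/30.2 = 0.53 J/s
large seeds: 4.31/25.1 = 0.172 J/s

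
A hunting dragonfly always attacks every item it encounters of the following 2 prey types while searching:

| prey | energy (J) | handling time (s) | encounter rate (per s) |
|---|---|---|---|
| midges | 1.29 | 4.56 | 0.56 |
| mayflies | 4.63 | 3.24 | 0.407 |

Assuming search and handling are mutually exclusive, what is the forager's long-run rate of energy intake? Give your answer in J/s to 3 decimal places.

0.535 J/s

R = Σλ_iE_i / (1 + Σλ_ih_i)
Numerator: 0.56×1.29 + 0.407×4.63 = 2.607
Denominator: 1 + 0.56×4.56 + 0.407×3.24 = 4.872
R = 2.607/4.872 = 0.535 J/s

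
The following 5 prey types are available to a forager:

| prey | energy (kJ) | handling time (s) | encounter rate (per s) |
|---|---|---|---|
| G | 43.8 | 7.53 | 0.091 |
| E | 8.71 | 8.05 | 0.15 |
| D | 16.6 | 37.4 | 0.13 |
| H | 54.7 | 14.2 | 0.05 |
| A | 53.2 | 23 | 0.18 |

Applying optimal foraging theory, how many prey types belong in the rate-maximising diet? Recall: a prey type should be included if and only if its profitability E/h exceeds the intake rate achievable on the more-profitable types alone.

2

E/h in descending order: G 5.82, H 3.85, A 2.31, E 1.08, D 0.444 kJ/s. The optimal diet is the largest prefix of this list for which every included type satisfies E_i/h_i > R on the types above it.
Rate on top 1: 2.365. H: 3.85 > 2.365 → include.
Rate on top 2: 2.806. A: 2.31 < 2.806 → exclude; stop.
Optimal diet: G, H — 2 of 5 types.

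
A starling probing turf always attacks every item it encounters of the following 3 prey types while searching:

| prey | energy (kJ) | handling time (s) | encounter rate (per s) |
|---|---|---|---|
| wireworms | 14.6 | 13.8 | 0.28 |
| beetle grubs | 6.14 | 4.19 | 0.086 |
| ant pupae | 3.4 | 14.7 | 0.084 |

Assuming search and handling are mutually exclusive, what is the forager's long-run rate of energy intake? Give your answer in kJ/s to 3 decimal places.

Energy encountered per unit search time: 0.28×14.6 + 0.086×6.14 + 0.084×3.4 = 4.902 kJ/s.
Handling time per unit search time: 0.28×13.8 + 0.086×4.19 + 0.084×14.7 = 5.459.
Rate = 4.902/(1 + 5.459) = 0.7589 kJ/s.

0.759 kJ/s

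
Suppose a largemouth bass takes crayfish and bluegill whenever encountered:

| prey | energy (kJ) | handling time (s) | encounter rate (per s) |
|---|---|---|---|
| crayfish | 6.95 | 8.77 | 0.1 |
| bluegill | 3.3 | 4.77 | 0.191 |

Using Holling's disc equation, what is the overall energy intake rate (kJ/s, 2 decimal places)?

0.48 kJ/s

R = Σλ_iE_i / (1 + Σλ_ih_i)
Numerator: 0.1×6.95 + 0.191×3.3 = 1.325
Denominator: 1 + 0.1×8.77 + 0.191×4.77 = 2.788
R = 1.325/2.788 = 0.4753 kJ/s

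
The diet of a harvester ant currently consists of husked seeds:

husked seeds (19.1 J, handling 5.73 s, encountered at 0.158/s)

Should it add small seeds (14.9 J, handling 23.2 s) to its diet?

Current rate: (0.158×19.1)/(1 + 0.158×5.73) = 1.584 J/s.
small seeds: E/h = 14.9/23.2 = 0.6422 J/s.
Since 0.6422 < R, time spent handling small seeds is better spent searching.

No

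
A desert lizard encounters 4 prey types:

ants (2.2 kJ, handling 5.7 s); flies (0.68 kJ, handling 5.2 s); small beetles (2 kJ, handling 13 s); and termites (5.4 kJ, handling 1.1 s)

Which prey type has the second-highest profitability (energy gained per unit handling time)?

ants

In descending order of E/h:
termites: 5.4/1.1 = 4.91 kJ/s
ants: 2.2/5.7 = 0.386 kJ/s
small beetles: 2/13 = 0.154 kJ/s
flies: 0.68/5.2 = 0.131 kJ/s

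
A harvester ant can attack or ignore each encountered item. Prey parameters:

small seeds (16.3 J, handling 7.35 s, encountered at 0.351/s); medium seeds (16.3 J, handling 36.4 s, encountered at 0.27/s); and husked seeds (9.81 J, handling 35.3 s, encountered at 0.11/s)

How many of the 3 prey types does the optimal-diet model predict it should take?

E/h in descending order: small seeds 2.22, medium seeds 0.448, husked seeds 0.278 J/s. The optimal diet is the largest prefix of this list for which every included type satisfies E_i/h_i > R on the types above it.
Rate on top 1: 1.598. medium seeds: 0.448 < 1.598 → exclude; stop.
Optimal diet: small seeds — 1 of 3 types.

1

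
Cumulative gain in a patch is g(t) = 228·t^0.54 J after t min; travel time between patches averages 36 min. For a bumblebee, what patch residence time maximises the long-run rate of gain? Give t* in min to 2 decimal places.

By the marginal value theorem, leave when the instantaneous gain rate g'(t) equals the habitat-wide average g(t)/(T + t).
g'(t) = 0.54·228·t^-0.46. Setting 0.54·228·t^-0.46 = 228·t^0.54/(36+t) gives 0.54(36+t) = t, so 0.46·t = 0.54×36.
t* = 0.54×36/0.46 = 42.26 min.

42.26 min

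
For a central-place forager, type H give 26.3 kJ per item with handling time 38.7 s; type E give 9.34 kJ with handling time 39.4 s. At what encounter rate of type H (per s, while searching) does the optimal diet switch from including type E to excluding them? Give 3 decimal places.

At the threshold, the rate on type H alone equals the profitability of type E: λ·26.3/(1 + λ·38.7) = 9.34/39.4 = 0.2371.
Rearranging, λ(26.3 − 0.2371×38.7) = 0.2371, so λ = 0.2371/17.13 = 0.01384 per s.

0.014 per s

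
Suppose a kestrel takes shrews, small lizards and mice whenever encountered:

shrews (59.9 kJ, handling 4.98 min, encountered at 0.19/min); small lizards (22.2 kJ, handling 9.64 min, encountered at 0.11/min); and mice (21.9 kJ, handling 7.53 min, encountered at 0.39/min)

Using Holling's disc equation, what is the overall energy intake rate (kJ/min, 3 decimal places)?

R = (0.19×59.9 + 0.11×22.2 + 0.39×21.9) / (1 + 0.19×4.98 + 0.11×9.64 + 0.39×7.53) = 22.36/5.943 = 3.763 kJ/min.

3.763 kJ/min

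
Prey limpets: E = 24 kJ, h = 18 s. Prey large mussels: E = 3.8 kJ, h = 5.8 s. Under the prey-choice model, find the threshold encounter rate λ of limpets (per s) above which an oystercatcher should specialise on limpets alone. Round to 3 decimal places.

At the threshold, the rate on limpets alone equals the profitability of large mussels: λ·24/(1 + λ·18) = 3.8/5.8 = 0.6552.
Rearranging, λ(24 − 0.6552×18) = 0.6552, so λ = 0.6552/12.21 = 0.05367 per s.

0.054 per s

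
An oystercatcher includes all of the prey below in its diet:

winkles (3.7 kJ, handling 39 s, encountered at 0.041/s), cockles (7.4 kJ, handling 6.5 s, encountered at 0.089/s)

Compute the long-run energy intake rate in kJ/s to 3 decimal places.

0.255 kJ/s

R = Σλ_iE_i / (1 + Σλ_ih_i)
Numerator: 0.041×3.7 + 0.089×7.4 = 0.8103
Denominator: 1 + 0.041×39 + 0.089×6.5 = 3.178
R = 0.8103/3.178 = 0.255 kJ/s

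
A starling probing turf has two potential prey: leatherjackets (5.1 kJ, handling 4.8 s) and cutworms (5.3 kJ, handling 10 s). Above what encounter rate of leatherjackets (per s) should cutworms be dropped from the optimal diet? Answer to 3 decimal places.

0.207 per s

Drop cutworms once their profitability E₂/h₂ falls below the rate achievable on leatherjackets alone: E₂/h₂ = λE₁/(1 + λh₁).
Solve for λ: λE₁h₂ = E₂(1 + λh₁) → λ(E₁h₂ − E₂h₁) = E₂ → λ = E₂/(E₁h₂ − E₂h₁).
λ = 5.3/(5.1×10 − 5.3×4.8) = 5.3/25.56 = 0.2074 per s.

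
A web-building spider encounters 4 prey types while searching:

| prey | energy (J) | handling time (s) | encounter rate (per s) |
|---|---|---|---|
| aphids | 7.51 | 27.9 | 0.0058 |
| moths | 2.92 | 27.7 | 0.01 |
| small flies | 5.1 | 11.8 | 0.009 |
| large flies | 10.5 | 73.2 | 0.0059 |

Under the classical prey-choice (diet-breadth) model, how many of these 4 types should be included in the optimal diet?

4

E/h in descending order: small flies 0.432, aphids 0.269, large flies 0.143, moths 0.105 J/s. The optimal diet is the largest prefix of this list for which every included type satisfies E_i/h_i > R on the types above it.
Rate on top 1: 0.04149. aphids: 0.269 > 0.04149 → include.
Rate on top 2: 0.07055. large flies: 0.143 > 0.07055 → include.
Rate on top 3: 0.08907. moths: 0.105 > 0.08907 → include.
Optimal diet: small flies, aphids, large flies, moths — 4 of 4 types.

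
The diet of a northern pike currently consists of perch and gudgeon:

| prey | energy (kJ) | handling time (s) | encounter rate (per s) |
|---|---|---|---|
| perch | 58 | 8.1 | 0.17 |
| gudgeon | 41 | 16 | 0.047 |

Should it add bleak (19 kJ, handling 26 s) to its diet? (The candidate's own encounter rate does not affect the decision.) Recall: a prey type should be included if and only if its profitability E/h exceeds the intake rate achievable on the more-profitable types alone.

No

Current rate: (0.17×58 + 0.047×41)/(1 + 0.17×8.1 + 0.047×16) = 3.767 kJ/s.
bleak: E/h = 19/26 = 0.7308 kJ/s.
0.7308 < 3.767, so adding bleak would lower the average — exclude it.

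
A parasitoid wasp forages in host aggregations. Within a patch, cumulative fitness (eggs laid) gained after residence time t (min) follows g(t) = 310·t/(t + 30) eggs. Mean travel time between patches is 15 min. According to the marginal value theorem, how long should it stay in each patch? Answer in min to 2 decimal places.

Optimal t* satisfies g'(t*) = g(t*)/(T + t*).
g'(t) = 310·30/(t + 30)². Setting 310·30/(t+30)² = 310t/[(t+30)(15+t)] gives 30(15+t) = t(t+30), so t² = 30×15 = 450.
t* = √450 = 21.21 min.

21.21 min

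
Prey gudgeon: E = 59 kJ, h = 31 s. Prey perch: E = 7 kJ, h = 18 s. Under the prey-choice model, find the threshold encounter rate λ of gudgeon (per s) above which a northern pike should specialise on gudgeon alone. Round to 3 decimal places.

The zero-one rule: include perch iff E₂/h₂ > λE₁/(1+λh₁). Equality gives the switch point.
λE₁h₂ = E₂ + λE₂h₁ ⇒ λ = E₂/(E₁h₂ − E₂h₁) = 7/(1062 − 217) = 0.008284 per s.

0.008 per s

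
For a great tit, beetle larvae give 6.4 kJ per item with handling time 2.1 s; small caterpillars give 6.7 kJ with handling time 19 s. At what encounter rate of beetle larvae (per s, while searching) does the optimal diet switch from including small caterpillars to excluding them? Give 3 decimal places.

At the threshold, the rate on beetle larvae alone equals the profitability of small caterpillars: λ·6.4/(1 + λ·2.1) = 6.7/19 = 0.3526.
Rearranging, λ(6.4 − 0.3526×2.1) = 0.3526, so λ = 0.3526/5.659 = 0.06231 per s.

0.062 per s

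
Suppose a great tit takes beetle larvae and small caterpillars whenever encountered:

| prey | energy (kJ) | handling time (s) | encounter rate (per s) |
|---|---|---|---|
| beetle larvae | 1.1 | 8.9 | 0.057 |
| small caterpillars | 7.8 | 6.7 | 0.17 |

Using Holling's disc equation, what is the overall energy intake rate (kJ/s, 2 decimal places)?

0.52 kJ/s

R = Σλ_iE_i / (1 + Σλ_ih_i)
Numerator: 0.057×1.1 + 0.17×7.8 = 1.389
Denominator: 1 + 0.057×8.9 + 0.17×6.7 = 2.646
R = 1.389/2.646 = 0.5248 kJ/s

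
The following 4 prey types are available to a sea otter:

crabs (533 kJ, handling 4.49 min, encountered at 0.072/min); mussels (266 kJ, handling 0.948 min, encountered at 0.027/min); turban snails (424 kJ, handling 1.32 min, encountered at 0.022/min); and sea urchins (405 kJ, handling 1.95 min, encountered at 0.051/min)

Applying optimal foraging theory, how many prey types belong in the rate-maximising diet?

E/h in descending order: turban snails 321, mussels 281, sea urchins 208, crabs 119 kJ/min. The optimal diet is the largest prefix of this list for which every included type satisfies E_i/h_i > R on the types above it.
Rate on top 1: 9.065. mussels: 281 > 9.065 → include.
Rate on top 2: 15.65. sea urchins: 208 > 15.65 → include.
Rate on top 3: 32.2. crabs: 119 > 32.2 → include.
Optimal diet: turban snails, mussels, sea urchins, crabs — 4 of 4 types.

4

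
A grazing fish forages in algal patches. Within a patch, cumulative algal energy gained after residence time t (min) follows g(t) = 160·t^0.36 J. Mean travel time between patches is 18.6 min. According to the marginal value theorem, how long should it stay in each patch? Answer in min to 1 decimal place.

Maximise g(t)/(T+t): set derivative to zero → g'(t)(T+t) = g(t).
g'(t) = 0.36·160·t^-0.64. Setting 0.36·160·t^-0.64 = 160·t^0.36/(18.6+t) gives 0.36(18.6+t) = t, so 0.64·t = 0.36×18.6.
t* = 0.36×18.6/0.64 = 10.46 min.

10.5 min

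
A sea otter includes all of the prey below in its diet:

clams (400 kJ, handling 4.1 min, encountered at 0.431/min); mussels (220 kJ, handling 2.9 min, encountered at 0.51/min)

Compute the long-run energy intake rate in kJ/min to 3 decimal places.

R = Σλ_iE_i / (1 + Σλ_ih_i)
Numerator: 0.431×400 + 0.51×220 = 284.6
Denominator: 1 + 0.431×4.1 + 0.51×2.9 = 4.246
R = 284.6/4.246 = 67.03 kJ/min

67.026 kJ/min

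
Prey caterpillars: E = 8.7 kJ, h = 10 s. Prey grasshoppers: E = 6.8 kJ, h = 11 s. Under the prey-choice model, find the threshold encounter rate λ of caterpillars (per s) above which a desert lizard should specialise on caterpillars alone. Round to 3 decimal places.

Drop grasshoppers once their profitability E₂/h₂ falls below the rate achievable on caterpillars alone: E₂/h₂ = λE₁/(1 + λh₁).
Solve for λ: λE₁h₂ = E₂(1 + λh₁) → λ(E₁h₂ − E₂h₁) = E₂ → λ = E₂/(E₁h₂ − E₂h₁).
λ = 6.8/(8.7×11 − 6.8×10) = 6.8/27.7 = 0.2455 per s.

0.245 per s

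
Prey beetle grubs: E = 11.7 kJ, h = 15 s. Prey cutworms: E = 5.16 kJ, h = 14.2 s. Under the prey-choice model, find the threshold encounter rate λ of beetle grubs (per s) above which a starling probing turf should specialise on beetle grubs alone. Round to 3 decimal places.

The zero-one rule: include cutworms iff E₂/h₂ > λE₁/(1+λh₁). Equality gives the switch point.
λE₁h₂ = E₂ + λE₂h₁ ⇒ λ = E₂/(E₁h₂ − E₂h₁) = 5.16/(166.1 − 77.4) = 0.05815 per s.

0.058 per s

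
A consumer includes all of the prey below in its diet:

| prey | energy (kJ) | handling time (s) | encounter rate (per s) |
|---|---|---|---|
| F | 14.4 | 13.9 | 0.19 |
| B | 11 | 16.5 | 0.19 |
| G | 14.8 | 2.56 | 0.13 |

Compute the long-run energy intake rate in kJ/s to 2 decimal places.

0.95 kJ/s

R = (0.19×14.4 + 0.19×11 + 0.13×14.8) / (1 + 0.19×13.9 + 0.19×16.5 + 0.13×2.56) = 6.75/7.109 = 0.9495 kJ/s.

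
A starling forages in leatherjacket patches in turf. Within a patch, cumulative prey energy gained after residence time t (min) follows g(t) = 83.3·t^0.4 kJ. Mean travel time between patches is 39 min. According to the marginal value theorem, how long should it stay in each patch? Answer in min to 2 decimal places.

26.00 min

Optimal t* satisfies g'(t*) = g(t*)/(T + t*).
g'(t) = 0.4·83.3·t^-0.6. Setting 0.4·83.3·t^-0.6 = 83.3·t^0.4/(39+t) gives 0.4(39+t) = t, so 0.60·t = 0.4×39.
t* = 0.4×39/0.60 = 26 min.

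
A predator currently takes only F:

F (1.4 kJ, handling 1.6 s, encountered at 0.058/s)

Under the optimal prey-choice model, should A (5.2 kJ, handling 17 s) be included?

Intake rate on the current diet: R = (0.058×1.4) / (1 + 0.058×1.6) = 0.0812/1.093 = 0.0743 kJ/s.
Profitability of A: 5.2/17 = 0.3059 kJ/s.
0.3059 > 0.0743, so adding A raises the average — include it.

Yes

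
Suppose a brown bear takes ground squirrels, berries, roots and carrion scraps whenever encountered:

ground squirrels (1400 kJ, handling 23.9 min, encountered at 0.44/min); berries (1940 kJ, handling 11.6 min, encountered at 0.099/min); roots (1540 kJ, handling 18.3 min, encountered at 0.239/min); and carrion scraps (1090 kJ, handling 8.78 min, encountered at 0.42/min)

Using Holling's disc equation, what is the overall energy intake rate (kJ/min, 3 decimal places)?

Energy encountered per unit search time: 0.44×1400 + 0.099×1940 + 0.239×1540 + 0.42×1090 = 1634 kJ/min.
Handling time per unit search time: 0.44×23.9 + 0.099×11.6 + 0.239×18.3 + 0.42×8.78 = 19.73.
Rate = 1634/(1 + 19.73) = 78.84 kJ/min.

78.835 kJ/min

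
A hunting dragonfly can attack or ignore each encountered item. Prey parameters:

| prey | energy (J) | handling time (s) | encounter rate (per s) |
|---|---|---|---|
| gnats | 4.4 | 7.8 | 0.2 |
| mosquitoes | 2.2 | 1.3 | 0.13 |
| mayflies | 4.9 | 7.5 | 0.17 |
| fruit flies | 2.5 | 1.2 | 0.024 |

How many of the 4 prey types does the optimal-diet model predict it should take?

Rank by E/h (J/s): fruit flies 2.08, mosquitoes 1.69, mayflies 0.653, gnats 0.564. Include each in turn until the next type's E/h falls below the running intake rate.
Rate on top 1: 0.05832. mosquitoes: 1.69 > 0.05832 → include.
Rate on top 2: 0.2889. mayflies: 0.653 > 0.2889 → include.
Rate on top 3: 0.4768. gnats: 0.564 > 0.4768 → include.
Optimal diet: fruit flies, mosquitoes, mayflies, gnats — 4 of 4 types.

4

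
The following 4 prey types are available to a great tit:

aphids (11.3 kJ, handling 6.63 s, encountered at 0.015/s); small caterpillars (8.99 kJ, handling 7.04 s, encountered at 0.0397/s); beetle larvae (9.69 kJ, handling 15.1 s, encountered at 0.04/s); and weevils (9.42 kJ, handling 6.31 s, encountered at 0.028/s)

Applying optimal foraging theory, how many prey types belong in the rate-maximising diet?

Rank by E/h (kJ/s): aphids 1.7, weevils 1.49, small caterpillars 1.28, beetle larvae 0.642. Include each in turn until the next type's E/h falls below the running intake rate.
Rate on top 1: 0.1542. weevils: 1.49 > 0.1542 → include.
Rate on top 2: 0.3395. small caterpillars: 1.28 > 0.3395 → include.
Rate on top 3: 0.5079. beetle larvae: 0.642 > 0.5079 → include.
Optimal diet: aphids, weevils, small caterpillars, beetle larvae — 4 of 4 types.

4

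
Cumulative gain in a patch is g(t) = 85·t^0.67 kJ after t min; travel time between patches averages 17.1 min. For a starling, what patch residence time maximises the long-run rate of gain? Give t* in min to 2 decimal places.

34.72 min

Optimal t* satisfies g'(t*) = g(t*)/(T + t*).
g'(t) = 0.67·85·t^-0.33. Setting 0.67·85·t^-0.33 = 85·t^0.67/(17.1+t) gives 0.67(17.1+t) = t, so 0.33·t = 0.67×17.1.
t* = 0.67×17.1/0.33 = 34.72 min.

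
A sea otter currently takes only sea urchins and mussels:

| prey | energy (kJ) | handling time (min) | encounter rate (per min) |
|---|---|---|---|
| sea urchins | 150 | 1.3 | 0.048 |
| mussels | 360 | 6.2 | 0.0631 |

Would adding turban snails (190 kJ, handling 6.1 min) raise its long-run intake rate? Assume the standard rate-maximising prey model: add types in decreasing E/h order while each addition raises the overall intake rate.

On sea urchins and mussels alone, R = ΣλE/(1+Σλh) = 29.92/1.454 = 20.58 kJ/min.
Profitability of turban snails: 190/6.1 = 31.15 kJ/min.
Since 31.15 > R, including turban snails increases the long-run rate.

Yes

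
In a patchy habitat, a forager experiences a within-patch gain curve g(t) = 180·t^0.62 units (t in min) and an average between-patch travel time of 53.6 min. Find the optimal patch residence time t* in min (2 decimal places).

87.45 min

Maximise g(t)/(T+t): set derivative to zero → g'(t)(T+t) = g(t).
g'(t) = 0.62·180·t^-0.38. Setting 0.62·180·t^-0.38 = 180·t^0.62/(53.6+t) gives 0.62(53.6+t) = t, so 0.38·t = 0.62×53.6.
t* = 0.62×53.6/0.38 = 87.45 min.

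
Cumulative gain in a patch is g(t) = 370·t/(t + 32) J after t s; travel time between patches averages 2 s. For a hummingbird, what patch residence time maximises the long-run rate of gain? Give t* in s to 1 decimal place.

8.0 s

Optimal t* satisfies g'(t*) = g(t*)/(T + t*).
g'(t) = 370·32/(t + 32)². Setting 370·32/(t+32)² = 370t/[(t+32)(2+t)] gives 32(2+t) = t(t+32), so t² = 32×2 = 64.
t* = √64 = 8 s.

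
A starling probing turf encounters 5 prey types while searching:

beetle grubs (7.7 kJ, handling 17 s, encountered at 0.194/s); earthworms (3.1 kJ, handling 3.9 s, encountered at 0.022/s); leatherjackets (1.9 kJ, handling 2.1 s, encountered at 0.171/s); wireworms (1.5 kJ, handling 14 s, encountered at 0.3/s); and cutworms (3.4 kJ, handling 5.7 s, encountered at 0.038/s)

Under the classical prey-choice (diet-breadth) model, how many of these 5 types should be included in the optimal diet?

4

Profitabilities (E/h, kJ/s): leatherjackets 0.905, earthworms 0.795, cutworms 0.596, beetle grubs 0.453, wireworms 0.107. Add prey in this order while the next type's profitability exceeds the intake rate on those already taken.
Rate on top 1: 0.2391. earthworms: 0.795 > 0.2391 → include.
Rate on top 2: 0.2721. cutworms: 0.596 > 0.2721 → include.
Rate on top 3: 0.3144. beetle grubs: 0.453 > 0.3144 → include.
Rate on top 4: 0.4065. wireworms: 0.107 < 0.4065 → exclude; stop.
Optimal diet: leatherjackets, earthworms, cutworms, beetle grubs — 4 of 5 types.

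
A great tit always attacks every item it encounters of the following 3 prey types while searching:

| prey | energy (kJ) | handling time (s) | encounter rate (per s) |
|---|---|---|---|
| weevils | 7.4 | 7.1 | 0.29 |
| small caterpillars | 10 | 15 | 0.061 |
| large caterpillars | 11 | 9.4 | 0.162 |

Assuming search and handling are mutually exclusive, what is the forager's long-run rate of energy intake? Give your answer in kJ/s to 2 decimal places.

0.83 kJ/s

R = Σλ_iE_i / (1 + Σλ_ih_i)
Numerator: 0.29×7.4 + 0.061×10 + 0.162×11 = 4.538
Denominator: 1 + 0.29×7.1 + 0.061×15 + 0.162×9.4 = 5.497
R = 4.538/5.497 = 0.8256 kJ/s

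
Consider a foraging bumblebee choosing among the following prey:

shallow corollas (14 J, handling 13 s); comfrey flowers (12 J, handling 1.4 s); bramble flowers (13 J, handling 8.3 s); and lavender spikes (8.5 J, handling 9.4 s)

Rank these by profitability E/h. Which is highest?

Profitability E/h (J/s): shallow corollas = 14/13 = 1.08, comfrey flowers = 12/1.4 = 8.57, bramble flowers = 13/8.3 = 1.57, lavender spikes = 8.5/9.4 = 0.904.
Ranked: comfrey flowers > bramble flowers > shallow corollas > lavender spikes.

comfrey flowers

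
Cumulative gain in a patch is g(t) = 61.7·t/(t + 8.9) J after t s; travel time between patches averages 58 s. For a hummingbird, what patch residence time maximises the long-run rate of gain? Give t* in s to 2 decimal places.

22.72 s

Optimal t* satisfies g'(t*) = g(t*)/(T + t*).
g'(t) = 61.7·8.9/(t + 8.9)². Setting 61.7·8.9/(t+8.9)² = 61.7t/[(t+8.9)(58+t)] gives 8.9(58+t) = t(t+8.9), so t² = 8.9×58 = 516.2.
t* = √516.2 = 22.72 s.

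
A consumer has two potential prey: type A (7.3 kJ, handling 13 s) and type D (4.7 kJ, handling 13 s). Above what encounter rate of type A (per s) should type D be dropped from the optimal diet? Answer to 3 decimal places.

The zero-one rule: include type D iff E₂/h₂ > λE₁/(1+λh₁). Equality gives the switch point.
λE₁h₂ = E₂ + λE₂h₁ ⇒ λ = E₂/(E₁h₂ − E₂h₁) = 4.7/(94.9 − 61.1) = 0.1391 per s.

0.139 per s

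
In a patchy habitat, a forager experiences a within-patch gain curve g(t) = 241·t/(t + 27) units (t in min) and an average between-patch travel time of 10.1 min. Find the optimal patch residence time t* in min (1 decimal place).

16.5 min

Optimal t* satisfies g'(t*) = g(t*)/(T + t*).
g'(t) = 241·27/(t + 27)². Setting 241·27/(t+27)² = 241t/[(t+27)(10.1+t)] gives 27(10.1+t) = t(t+27), so t² = 27×10.1 = 272.7.
t* = √272.7 = 16.51 min.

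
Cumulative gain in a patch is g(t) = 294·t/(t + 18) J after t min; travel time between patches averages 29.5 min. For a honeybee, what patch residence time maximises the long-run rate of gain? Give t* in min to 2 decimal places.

23.04 min

Optimal t* satisfies g'(t*) = g(t*)/(T + t*).
g'(t) = 294·18/(t + 18)². Setting 294·18/(t+18)² = 294t/[(t+18)(29.5+t)] gives 18(29.5+t) = t(t+18), so t² = 18×29.5 = 531.
t* = √531 = 23.04 min.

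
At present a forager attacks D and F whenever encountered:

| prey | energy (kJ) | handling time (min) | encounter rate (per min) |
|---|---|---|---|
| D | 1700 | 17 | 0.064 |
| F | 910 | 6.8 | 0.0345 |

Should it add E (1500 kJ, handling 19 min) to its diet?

Yes

On D and F alone, R = ΣλE/(1+Σλh) = 140.2/2.323 = 60.36 kJ/min.
E: E/h = 1500/19 = 78.95 kJ/min.
Since 78.95 > R, including E increases the long-run rate.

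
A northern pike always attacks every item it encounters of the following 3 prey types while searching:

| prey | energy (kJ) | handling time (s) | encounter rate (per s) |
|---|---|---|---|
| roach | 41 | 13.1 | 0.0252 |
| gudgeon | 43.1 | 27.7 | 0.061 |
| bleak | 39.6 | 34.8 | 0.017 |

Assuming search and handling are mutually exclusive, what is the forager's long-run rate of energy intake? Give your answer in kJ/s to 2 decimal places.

1.20 kJ/s

Energy encountered per unit search time: 0.0252×41 + 0.061×43.1 + 0.017×39.6 = 4.335 kJ/s.
Handling time per unit search time: 0.0252×13.1 + 0.061×27.7 + 0.017×34.8 = 2.611.
Rate = 4.335/(1 + 2.611) = 1.2 kJ/s.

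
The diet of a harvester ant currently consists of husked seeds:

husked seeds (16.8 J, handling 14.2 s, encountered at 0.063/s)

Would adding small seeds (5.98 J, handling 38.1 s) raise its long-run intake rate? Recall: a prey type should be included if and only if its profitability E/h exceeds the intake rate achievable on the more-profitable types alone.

No

Current rate: (0.063×16.8)/(1 + 0.063×14.2) = 0.5586 J/s.
small seeds: E/h = 5.98/38.1 = 0.157 J/s.
Since 0.157 < R, time spent handling small seeds is better spent searching.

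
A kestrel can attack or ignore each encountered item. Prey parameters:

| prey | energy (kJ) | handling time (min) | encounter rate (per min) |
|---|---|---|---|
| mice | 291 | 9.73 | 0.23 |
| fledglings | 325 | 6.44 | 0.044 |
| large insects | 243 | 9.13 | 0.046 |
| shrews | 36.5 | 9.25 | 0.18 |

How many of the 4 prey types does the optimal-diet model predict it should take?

3

E/h in descending order: fledglings 50.5, mice 29.9, large insects 26.6, shrews 3.95 kJ/min. The optimal diet is the largest prefix of this list for which every included type satisfies E_i/h_i > R on the types above it.
Rate on top 1: 11.14. mice: 29.9 > 11.14 → include.
Rate on top 2: 23.07. large insects: 26.6 > 23.07 → include.
Rate on top 3: 23.45. shrews: 3.95 < 23.45 → exclude; stop.
Optimal diet: fledglings, mice, large insects — 3 of 4 types.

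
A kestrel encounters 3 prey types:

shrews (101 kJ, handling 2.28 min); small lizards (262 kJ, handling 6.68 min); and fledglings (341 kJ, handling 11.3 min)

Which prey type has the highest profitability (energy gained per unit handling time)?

Profitability E/h (kJ/min): shrews = 101/2.28 = 44.3, small lizards = 262/6.68 = 39.2, fledglings = 341/11.3 = 30.2.
Ranked: shrews > small lizards > fledglings.

shrews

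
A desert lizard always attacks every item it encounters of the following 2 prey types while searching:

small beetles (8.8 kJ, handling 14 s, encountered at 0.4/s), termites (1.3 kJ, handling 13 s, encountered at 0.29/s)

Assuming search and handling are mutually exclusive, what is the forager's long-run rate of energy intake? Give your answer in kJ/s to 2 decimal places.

0.38 kJ/s

R = (0.4×8.8 + 0.29×1.3) / (1 + 0.4×14 + 0.29×13) = 3.897/10.37 = 0.3758 kJ/s.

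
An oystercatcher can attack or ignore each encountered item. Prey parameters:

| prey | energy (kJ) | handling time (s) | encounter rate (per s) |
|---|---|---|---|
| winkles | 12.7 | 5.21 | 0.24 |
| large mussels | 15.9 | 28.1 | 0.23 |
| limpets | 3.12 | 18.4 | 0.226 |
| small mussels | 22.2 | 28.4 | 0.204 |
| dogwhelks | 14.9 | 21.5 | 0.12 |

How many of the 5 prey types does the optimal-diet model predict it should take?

Profitabilities (E/h, kJ/s): winkles 2.44, small mussels 0.782, dogwhelks 0.693, large mussels 0.566, limpets 0.17. Add prey in this order while the next type's profitability exceeds the intake rate on those already taken.
Rate on top 1: 1.354. small mussels: 0.782 < 1.354 → exclude; stop.
Optimal diet: winkles — 1 of 5 types.

1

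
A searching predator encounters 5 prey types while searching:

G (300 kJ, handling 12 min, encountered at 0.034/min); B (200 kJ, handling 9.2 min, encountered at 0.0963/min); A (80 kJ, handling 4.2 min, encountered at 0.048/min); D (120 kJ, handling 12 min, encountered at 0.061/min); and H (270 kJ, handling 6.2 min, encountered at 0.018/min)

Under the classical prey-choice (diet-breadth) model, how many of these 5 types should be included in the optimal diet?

4

Rank by E/h (kJ/min): H 43.5, G 25, B 21.7, A 19, D 10. Include each in turn until the next type's E/h falls below the running intake rate.
Rate on top 1: 4.372. G: 25 > 4.372 → include.
Rate on top 2: 9.911. B: 21.7 > 9.911 → include.
Rate on top 3: 14.27. A: 19 > 14.27 → include.
Rate on top 4: 14.64. D: 10 < 14.64 → exclude; stop.
Optimal diet: H, G, B, A — 4 of 5 types.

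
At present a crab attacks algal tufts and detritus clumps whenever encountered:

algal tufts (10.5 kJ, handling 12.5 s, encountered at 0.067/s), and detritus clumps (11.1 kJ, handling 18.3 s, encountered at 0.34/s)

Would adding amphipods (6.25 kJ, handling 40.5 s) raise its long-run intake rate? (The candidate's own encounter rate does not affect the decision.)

Current rate: (0.067×10.5 + 0.34×11.1)/(1 + 0.067×12.5 + 0.34×18.3) = 0.5556 kJ/s.
amphipods: E/h = 6.25/40.5 = 0.1543 kJ/s.
0.1543 < 0.5556, so adding amphipods would lower the average — exclude it.

No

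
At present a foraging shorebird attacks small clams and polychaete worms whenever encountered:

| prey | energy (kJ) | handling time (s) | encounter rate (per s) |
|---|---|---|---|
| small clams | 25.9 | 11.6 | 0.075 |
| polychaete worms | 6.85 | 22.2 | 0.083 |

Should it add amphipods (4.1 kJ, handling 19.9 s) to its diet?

Intake rate on the current diet: R = (0.075×25.9 + 0.083×6.85) / (1 + 0.075×11.6 + 0.083×22.2) = 2.511/3.713 = 0.6764 kJ/s.
amphipods: E/h = 4.1/19.9 = 0.206 kJ/s.
0.206 < 0.6764, so adding amphipods would lower the average — exclude it.

No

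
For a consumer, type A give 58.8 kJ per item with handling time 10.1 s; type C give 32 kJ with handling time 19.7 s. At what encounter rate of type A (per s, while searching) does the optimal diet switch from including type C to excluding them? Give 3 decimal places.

0.038 per s

At the threshold, the rate on type A alone equals the profitability of type C: λ·58.8/(1 + λ·10.1) = 32/19.7 = 1.624.
Rearranging, λ(58.8 − 1.624×10.1) = 1.624, so λ = 1.624/42.39 = 0.03832 per s.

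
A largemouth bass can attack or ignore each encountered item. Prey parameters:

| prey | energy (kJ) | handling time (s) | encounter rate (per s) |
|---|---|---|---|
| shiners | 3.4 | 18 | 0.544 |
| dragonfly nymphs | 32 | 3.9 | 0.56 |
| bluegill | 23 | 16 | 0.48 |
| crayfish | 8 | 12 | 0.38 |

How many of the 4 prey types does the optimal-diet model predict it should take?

E/h in descending order: dragonfly nymphs 8.21, bluegill 1.44, crayfish 0.667, shiners 0.189 kJ/s. The optimal diet is the largest prefix of this list for which every included type satisfies E_i/h_i > R on the types above it.
Rate on top 1: 5.628. bluegill: 1.44 < 5.628 → exclude; stop.
Optimal diet: dragonfly nymphs — 1 of 4 types.

1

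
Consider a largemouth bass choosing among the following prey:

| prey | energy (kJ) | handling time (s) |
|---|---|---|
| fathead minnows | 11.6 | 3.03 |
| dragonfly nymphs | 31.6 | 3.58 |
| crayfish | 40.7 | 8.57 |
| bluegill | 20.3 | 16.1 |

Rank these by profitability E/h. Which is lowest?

Profitability E/h (kJ/s): fathead minnows = 11.6/3.03 = 3.83, dragonfly nymphs = 31.6/3.58 = 8.83, crayfish = 40.7/8.57 = 4.75, bluegill = 20.3/16.1 = 1.26.
Ranked: dragonfly nymphs > crayfish > fathead minnows > bluegill.

bluegill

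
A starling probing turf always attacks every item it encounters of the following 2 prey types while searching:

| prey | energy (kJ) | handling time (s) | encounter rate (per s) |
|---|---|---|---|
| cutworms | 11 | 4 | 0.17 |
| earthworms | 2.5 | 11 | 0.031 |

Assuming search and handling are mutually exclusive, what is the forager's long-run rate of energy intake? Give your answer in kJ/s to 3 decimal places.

0.964 kJ/s

R = Σλ_iE_i / (1 + Σλ_ih_i)
Numerator: 0.17×11 + 0.031×2.5 = 1.948
Denominator: 1 + 0.17×4 + 0.031×11 = 2.021
R = 1.948/2.021 = 0.9636 kJ/s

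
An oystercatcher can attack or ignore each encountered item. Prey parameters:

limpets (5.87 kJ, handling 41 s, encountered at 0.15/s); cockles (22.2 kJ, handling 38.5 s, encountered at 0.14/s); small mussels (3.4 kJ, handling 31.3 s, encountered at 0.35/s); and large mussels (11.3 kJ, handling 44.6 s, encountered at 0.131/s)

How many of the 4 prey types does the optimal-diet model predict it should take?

Profitabilities (E/h, kJ/s): cockles 0.577, large mussels 0.253, limpets 0.143, small mussels 0.109. Add prey in this order while the next type's profitability exceeds the intake rate on those already taken.
Rate on top 1: 0.4864. large mussels: 0.253 < 0.4864 → exclude; stop.
Optimal diet: cockles — 1 of 4 types.

1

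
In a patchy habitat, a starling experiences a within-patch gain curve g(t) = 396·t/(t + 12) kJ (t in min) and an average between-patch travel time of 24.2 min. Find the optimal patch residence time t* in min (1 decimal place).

17.0 min

By the marginal value theorem, leave when the instantaneous gain rate g'(t) equals the habitat-wide average g(t)/(T + t).
g'(t) = 396·12/(t + 12)². Setting 396·12/(t+12)² = 396t/[(t+12)(24.2+t)] gives 12(24.2+t) = t(t+12), so t² = 12×24.2 = 290.4.
t* = √290.4 = 17.04 min.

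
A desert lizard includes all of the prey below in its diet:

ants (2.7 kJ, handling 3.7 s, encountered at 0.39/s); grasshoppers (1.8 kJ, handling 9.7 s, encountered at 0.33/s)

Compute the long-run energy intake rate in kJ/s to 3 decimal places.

0.292 kJ/s

R = (0.39×2.7 + 0.33×1.8) / (1 + 0.39×3.7 + 0.33×9.7) = 1.647/5.644 = 0.2918 kJ/s.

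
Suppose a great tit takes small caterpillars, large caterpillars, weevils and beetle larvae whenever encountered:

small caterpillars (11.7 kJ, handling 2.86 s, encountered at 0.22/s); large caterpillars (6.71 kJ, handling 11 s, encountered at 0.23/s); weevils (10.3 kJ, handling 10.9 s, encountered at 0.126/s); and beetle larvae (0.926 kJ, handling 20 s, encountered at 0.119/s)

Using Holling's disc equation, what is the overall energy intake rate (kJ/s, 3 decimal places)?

Energy encountered per unit search time: 0.22×11.7 + 0.23×6.71 + 0.126×10.3 + 0.119×0.926 = 5.525 kJ/s.
Handling time per unit search time: 0.22×2.86 + 0.23×11 + 0.126×10.9 + 0.119×20 = 6.913.
Rate = 5.525/(1 + 6.913) = 0.6983 kJ/s.

0.698 kJ/s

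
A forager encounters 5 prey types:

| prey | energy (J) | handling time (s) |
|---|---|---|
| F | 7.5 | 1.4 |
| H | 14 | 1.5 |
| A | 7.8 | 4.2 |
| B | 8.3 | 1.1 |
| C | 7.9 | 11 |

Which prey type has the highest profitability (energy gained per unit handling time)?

H

In descending order of E/h:
H: 14/1.5 = 9.33 J/s
B: 8.3/1.1 = 7.55 J/s
F: 7.5/1.4 = 5.36 J/s
A: 7.8/4.2 = 1.86 J/s
C: 7.9/11 = 0.718 J/s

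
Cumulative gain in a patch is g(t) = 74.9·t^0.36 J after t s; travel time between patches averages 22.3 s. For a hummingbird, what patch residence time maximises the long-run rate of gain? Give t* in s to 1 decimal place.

Optimal t* satisfies g'(t*) = g(t*)/(T + t*).
g'(t) = 0.36·74.9·t^-0.64. Setting 0.36·74.9·t^-0.64 = 74.9·t^0.36/(22.3+t) gives 0.36(22.3+t) = t, so 0.64·t = 0.36×22.3.
t* = 0.36×22.3/0.64 = 12.54 s.

12.5 s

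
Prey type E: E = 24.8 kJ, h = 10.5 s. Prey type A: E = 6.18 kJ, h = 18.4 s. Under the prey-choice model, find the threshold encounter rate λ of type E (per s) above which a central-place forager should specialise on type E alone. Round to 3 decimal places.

0.016 per s

Drop type A once their profitability E₂/h₂ falls below the rate achievable on type E alone: E₂/h₂ = λE₁/(1 + λh₁).
Solve for λ: λE₁h₂ = E₂(1 + λh₁) → λ(E₁h₂ − E₂h₁) = E₂ → λ = E₂/(E₁h₂ − E₂h₁).
λ = 6.18/(24.8×18.4 − 6.18×10.5) = 6.18/391.4 = 0.01579 per s.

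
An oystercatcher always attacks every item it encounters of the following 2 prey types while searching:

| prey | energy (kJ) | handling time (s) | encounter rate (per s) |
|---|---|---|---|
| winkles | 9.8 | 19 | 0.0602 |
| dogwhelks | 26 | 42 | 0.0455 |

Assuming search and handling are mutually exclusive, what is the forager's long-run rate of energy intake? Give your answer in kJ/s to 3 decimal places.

0.437 kJ/s

Energy encountered per unit search time: 0.0602×9.8 + 0.0455×26 = 1.773 kJ/s.
Handling time per unit search time: 0.0602×19 + 0.0455×42 = 3.055.
Rate = 1.773/(1 + 3.055) = 0.4372 kJ/s.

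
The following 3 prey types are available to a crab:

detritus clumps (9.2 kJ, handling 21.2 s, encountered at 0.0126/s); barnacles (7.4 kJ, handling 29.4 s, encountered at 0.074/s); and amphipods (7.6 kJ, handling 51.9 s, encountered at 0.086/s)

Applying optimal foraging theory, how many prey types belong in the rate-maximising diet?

2

Rank by E/h (kJ/s): detritus clumps 0.434, barnacles 0.252, amphipods 0.146. Include each in turn until the next type's E/h falls below the running intake rate.
Rate on top 1: 0.09148. barnacles: 0.252 > 0.09148 → include.
Rate on top 2: 0.1927. amphipods: 0.146 < 0.1927 → exclude; stop.
Optimal diet: detritus clumps, barnacles — 2 of 3 types.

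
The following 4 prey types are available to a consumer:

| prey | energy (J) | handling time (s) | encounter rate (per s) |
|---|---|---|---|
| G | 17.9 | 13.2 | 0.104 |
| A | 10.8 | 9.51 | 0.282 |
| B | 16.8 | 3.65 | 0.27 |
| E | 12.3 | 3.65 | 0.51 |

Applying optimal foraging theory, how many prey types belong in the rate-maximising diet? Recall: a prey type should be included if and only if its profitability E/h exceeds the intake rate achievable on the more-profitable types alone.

Rank by E/h (J/s): B 4.6, E 3.37, G 1.36, A 1.14. Include each in turn until the next type's E/h falls below the running intake rate.
Rate on top 1: 2.285. E: 3.37 > 2.285 → include.
Rate on top 2: 2.81. G: 1.36 < 2.81 → exclude; stop.
Optimal diet: B, E — 2 of 4 types.

2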